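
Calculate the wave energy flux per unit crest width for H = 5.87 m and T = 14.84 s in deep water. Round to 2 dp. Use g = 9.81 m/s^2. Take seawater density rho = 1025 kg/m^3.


P = rho * g^2 * H^2 * T / (32 * pi)
P = 1025 * 9.81^2 * 5.87^2 * 14.84 / (32 * pi)
P = 1025 * 96.2361 * 34.4569 * 14.84 / 100.53096
P = 501732.38 W/m

501732.38


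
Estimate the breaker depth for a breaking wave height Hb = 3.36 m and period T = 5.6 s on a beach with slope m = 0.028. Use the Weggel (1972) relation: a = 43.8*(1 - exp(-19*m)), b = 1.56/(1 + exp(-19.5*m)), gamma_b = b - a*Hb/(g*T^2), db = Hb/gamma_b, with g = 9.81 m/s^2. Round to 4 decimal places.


a = 43.8 * (1 - exp(-19 * m))
exp(-19 * 0.028) = exp(-0.5320) = 0.587429
a = 43.8 * (1 - 0.587429) = 18.070613
b = 1.56 / (1 + exp(-19.5 * m))
exp(-19.5 * 0.028) = exp(-0.5460) = 0.579262
b = 1.56 / (1 + 0.579262) = 0.987803
Hb / (g * T^2) = 3.36 / (9.81 * 5.6^2) = 3.36 / 307.6416 = 0.01092180
gamma_b = b - a * Hb/(g*T^2) = 0.987803 - 18.070613 * 0.01092180 = 0.790439
db = Hb / gamma_b = 3.36 / 0.790439
db = 4.2508 m

4.2508


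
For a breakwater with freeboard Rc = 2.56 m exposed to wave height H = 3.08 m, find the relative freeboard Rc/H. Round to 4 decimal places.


Relative freeboard = Rc / H
= 2.56 / 3.08
= 0.8312

0.8312


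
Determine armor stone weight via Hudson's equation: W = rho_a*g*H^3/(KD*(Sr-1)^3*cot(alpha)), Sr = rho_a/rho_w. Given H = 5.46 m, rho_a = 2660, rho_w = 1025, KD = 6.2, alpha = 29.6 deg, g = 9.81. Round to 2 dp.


Sr = rho_a / rho_w = 2660 / 1025 = 2.595122
(Sr - 1) = 1.595122
(Sr - 1)^3 = 4.058651
cot(29.6) = 1 / tan(29.6) = 1 / 0.568079 = 1.760318
Numerator = 2660 * 9.81 * 5.46^3 = 4247452.9044
Denominator = 6.2 * 4.058651 * 1.760318 = 44.296007
W = 4247452.9044 / 44.296007
W = 95887.94 N

95887.94


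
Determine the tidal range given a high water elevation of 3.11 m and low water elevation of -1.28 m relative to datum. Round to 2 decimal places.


Tidal range = High water - Low water
Tidal range = 3.11 - (-1.28)
Tidal range = 4.39 m

4.39


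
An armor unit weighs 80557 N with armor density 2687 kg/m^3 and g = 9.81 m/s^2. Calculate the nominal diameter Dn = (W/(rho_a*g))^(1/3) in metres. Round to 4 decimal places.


V = W / (rho_a * g)
V = 80557 / (2687 * 9.81)
V = 80557 / 26359.47
V = 3.056093 m^3
Dn = V^(1/3) = 3.056093^(1/3)
Dn = 1.4512 m

1.4512


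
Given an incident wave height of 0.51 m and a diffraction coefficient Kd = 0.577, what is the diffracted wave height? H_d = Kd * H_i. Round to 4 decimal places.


H_d = Kd * H_i
H_d = 0.577 * 0.51
H_d = 0.2943 m

0.2943


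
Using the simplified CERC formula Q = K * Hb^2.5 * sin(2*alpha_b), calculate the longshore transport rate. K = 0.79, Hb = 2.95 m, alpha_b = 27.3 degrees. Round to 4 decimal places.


Q = K * Hb^2.5 * sin(2 * alpha_b)
Hb^2.5 = 2.95^2.5 = 14.947035
sin(2 * 27.3) = sin(54.6) = 0.815128
Q = 0.79 * 14.947035 * 0.815128
Q = 9.6252 m^3/s

9.6252


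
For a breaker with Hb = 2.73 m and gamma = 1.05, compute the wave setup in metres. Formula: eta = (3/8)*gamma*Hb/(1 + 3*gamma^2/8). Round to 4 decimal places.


eta = (3/8) * gamma * Hb / (1 + 3*gamma^2/8)
Numerator = (3/8) * 1.05 * 2.73 = 1.074938
Denominator = 1 + 3*1.05^2/8 = 1 + 0.413438 = 1.413438
eta = 1.074938 / 1.413438
eta = 0.7605 m

0.7605


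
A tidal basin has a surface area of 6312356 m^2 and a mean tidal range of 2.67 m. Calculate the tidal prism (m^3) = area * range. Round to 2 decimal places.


Tidal prism = Area * Tidal range
P = 6312356 * 2.67
P = 16853990.52 m^3

16853990.52


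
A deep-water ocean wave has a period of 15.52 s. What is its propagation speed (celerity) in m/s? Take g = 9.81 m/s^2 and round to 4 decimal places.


We use the deep-water celerity formula:
C = g * T / (2 * pi)
C = 9.81 * 15.52 / (2 * 3.14159...)
C = 152.251200 / 6.283185
C = 24.2315 m/s

24.2315


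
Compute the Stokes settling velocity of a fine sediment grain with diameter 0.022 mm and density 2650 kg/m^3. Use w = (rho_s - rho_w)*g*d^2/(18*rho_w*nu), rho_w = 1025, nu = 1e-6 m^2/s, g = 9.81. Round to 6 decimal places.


w = (rho_s - rho_w) * g * d^2 / (18 * rho_w * nu)
d = 0.022 mm = 0.000022 m
rho_s - rho_w = 2650 - 1025 = 1625
Numerator = 1625 * 9.81 * (0.000022)^2 = 0.000007715565
Denominator = 18 * 1025 * 1e-6 = 0.018450
w = 0.000418 m/s

0.000418


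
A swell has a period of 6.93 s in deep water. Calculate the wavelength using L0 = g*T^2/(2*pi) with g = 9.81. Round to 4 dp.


L0 = g * T^2 / (2 * pi)
L0 = 9.81 * 6.93^2 / (2 * pi)
L0 = 9.81 * 48.0249 / 6.28319
L0 = 471.1243 / 6.28319
L0 = 74.9818 m

74.9818


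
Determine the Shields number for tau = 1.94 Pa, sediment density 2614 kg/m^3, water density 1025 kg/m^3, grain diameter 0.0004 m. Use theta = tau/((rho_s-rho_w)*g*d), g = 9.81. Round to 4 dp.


theta = tau / ((rho_s - rho_w) * g * d)
rho_s - rho_w = 2614 - 1025 = 1589
Denominator = 1589 * 9.81 * 0.0004 = 6.235236
theta = 1.94 / 6.235236
theta = 0.3111

0.3111


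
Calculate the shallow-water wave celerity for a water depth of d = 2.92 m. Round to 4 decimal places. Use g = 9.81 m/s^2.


Using the shallow-water approximation:
C = sqrt(g * d) = sqrt(9.81 * 2.92)
C = sqrt(28.6452)
C = 5.3521 m/s

5.3521


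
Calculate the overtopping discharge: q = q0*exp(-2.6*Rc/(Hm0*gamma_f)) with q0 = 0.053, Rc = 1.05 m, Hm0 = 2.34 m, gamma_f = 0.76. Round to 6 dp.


q = q0 * exp(-2.6 * Rc / (Hm0 * gamma_f))
Exponent = -2.6 * 1.05 / (2.34 * 0.76)
= -2.6 * 1.05 / 1.7784
= -1.535088
exp(-1.535088) = 0.215437
q = 0.053 * 0.215437
q = 0.011418 m^3/s/m

0.011418


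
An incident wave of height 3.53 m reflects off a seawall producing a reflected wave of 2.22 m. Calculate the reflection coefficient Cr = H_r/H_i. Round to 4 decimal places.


Cr = H_r / H_i
Cr = 2.22 / 3.53
Cr = 0.6289

0.6289


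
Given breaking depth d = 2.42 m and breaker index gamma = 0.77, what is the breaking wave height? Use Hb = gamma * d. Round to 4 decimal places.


Hb = gamma * d
Hb = 0.77 * 2.42
Hb = 1.8634 m

1.8634


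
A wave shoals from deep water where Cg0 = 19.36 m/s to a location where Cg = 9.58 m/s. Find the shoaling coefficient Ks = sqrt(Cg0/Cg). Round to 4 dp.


Ks = sqrt(Cg0 / Cg)
Ks = sqrt(19.36 / 9.58)
Ks = sqrt(2.0209)
Ks = 1.4216

1.4216


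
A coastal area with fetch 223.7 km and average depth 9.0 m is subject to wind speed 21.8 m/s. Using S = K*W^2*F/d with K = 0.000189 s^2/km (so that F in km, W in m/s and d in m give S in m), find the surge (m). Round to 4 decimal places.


S = K * W^2 * F / d
W^2 = 21.8^2 = 475.24
S = 0.000189 * 475.24 * 223.7 / 9.0
Numerator = 0.000189 * 475.24 * 223.7 = 20.092815
S = 20.092815 / 9.0 = 2.2325 m

2.2325


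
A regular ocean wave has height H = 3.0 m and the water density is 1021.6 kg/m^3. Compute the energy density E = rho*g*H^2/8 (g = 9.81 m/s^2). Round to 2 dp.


E = (1/8) * rho * g * H^2
E = (1/8) * 1021.6 * 9.81 * 3.0^2
E = 0.125 * 1021.6 * 9.81 * 9.0000
E = 11274.63 J/m^2

11274.63


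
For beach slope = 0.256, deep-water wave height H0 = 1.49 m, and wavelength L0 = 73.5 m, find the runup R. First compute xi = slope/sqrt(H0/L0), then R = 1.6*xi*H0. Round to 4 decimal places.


xi = slope / sqrt(H0/L0)
H0/L0 = 1.49/73.5 = 0.020272
sqrt(0.020272) = 0.142380
xi = 0.256 / 0.142380 = 1.798003
R = 1.6 * xi * H0 = 1.6 * 1.798003 * 1.49
R = 4.2864 m

4.2864


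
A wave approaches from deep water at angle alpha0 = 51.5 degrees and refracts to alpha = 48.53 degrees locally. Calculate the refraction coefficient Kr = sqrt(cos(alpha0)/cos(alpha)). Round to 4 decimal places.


Kr = sqrt(cos(alpha0) / cos(alpha))
cos(51.5) = 0.622515
cos(48.53) = 0.662228
Kr = sqrt(0.622515 / 0.662228)
Kr = sqrt(0.940031)
Kr = 0.9696

0.9696


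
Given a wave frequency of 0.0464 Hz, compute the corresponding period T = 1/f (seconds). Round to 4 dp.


T = 1 / f
T = 1 / 0.0464
T = 21.5517 s

21.5517


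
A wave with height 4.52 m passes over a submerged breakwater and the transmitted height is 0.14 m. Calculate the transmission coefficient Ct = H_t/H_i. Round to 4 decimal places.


Ct = H_t / H_i
Ct = 0.14 / 4.52
Ct = 0.0310

0.0310


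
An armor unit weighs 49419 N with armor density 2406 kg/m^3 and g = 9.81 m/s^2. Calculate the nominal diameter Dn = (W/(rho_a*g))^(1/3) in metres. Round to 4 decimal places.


V = W / (rho_a * g)
V = 49419 / (2406 * 9.81)
V = 49419 / 23602.86
V = 2.093772 m^3
Dn = V^(1/3) = 2.093772^(1/3)
Dn = 1.2793 m

1.2793


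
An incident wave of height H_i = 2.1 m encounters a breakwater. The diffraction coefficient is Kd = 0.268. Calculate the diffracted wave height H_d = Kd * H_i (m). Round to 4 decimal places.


H_d = Kd * H_i
H_d = 0.268 * 2.1
H_d = 0.5628 m

0.5628


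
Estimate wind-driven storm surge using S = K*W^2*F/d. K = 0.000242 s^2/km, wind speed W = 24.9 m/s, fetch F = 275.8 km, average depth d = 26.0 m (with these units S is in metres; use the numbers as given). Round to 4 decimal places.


S = K * W^2 * F / d
W^2 = 24.9^2 = 620.01
S = 0.000242 * 620.01 * 275.8 / 26.0
Numerator = 0.000242 * 620.01 * 275.8 = 41.381699
S = 41.381699 / 26.0 = 1.5916 m

1.5916


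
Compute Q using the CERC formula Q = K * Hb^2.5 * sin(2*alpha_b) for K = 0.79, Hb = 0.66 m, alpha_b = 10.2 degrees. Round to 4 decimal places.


Q = K * Hb^2.5 * sin(2 * alpha_b)
Hb^2.5 = 0.66^2.5 = 0.353883
sin(2 * 10.2) = sin(20.4) = 0.348572
Q = 0.79 * 0.353883 * 0.348572
Q = 0.0974 m^3/s

0.0974


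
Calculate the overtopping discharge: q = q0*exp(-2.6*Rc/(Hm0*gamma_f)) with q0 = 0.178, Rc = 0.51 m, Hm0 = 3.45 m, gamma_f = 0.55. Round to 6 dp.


q = q0 * exp(-2.6 * Rc / (Hm0 * gamma_f))
Exponent = -2.6 * 0.51 / (3.45 * 0.55)
= -2.6 * 0.51 / 1.8975
= -0.698814
exp(-0.698814) = 0.497174
q = 0.178 * 0.497174
q = 0.088497 m^3/s/m

0.088497


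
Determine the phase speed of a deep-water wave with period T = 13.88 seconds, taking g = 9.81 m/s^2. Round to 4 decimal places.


We use the deep-water celerity formula:
C = g * T / (2 * pi)
C = 9.81 * 13.88 / (2 * 3.14159...)
C = 136.162800 / 6.283185
C = 21.6710 m/s

21.6710


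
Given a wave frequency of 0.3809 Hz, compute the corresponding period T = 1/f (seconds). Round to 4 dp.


T = 1 / f
T = 1 / 0.3809
T = 2.6254 s

2.6254


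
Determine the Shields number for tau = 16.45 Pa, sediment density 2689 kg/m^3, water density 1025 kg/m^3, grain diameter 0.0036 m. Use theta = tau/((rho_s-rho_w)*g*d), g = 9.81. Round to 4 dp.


theta = tau / ((rho_s - rho_w) * g * d)
rho_s - rho_w = 2689 - 1025 = 1664
Denominator = 1664 * 9.81 * 0.0036 = 58.765824
theta = 16.45 / 58.765824
theta = 0.2799

0.2799


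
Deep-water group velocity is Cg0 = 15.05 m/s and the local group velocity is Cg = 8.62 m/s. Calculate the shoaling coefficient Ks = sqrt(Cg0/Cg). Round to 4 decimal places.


Ks = sqrt(Cg0 / Cg)
Ks = sqrt(15.05 / 8.62)
Ks = sqrt(1.7459)
Ks = 1.3213

1.3213


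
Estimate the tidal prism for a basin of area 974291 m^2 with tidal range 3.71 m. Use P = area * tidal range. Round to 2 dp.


Tidal prism = Area * Tidal range
P = 974291 * 3.71
P = 3614619.61 m^3

3614619.61


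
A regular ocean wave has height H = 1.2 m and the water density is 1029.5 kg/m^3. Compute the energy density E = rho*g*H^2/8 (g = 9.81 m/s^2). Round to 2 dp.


E = (1/8) * rho * g * H^2
E = (1/8) * 1029.5 * 9.81 * 1.2^2
E = 0.125 * 1029.5 * 9.81 * 1.4400
E = 1817.89 J/m^2

1817.89


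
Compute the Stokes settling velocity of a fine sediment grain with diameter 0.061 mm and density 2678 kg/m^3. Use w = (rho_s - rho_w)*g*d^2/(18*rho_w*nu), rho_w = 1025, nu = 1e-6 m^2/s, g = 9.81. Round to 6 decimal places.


w = (rho_s - rho_w) * g * d^2 / (18 * rho_w * nu)
d = 0.061 mm = 0.000061 m
rho_s - rho_w = 2678 - 1025 = 1653
Numerator = 1653 * 9.81 * (0.000061)^2 = 0.000060339476
Denominator = 18 * 1025 * 1e-6 = 0.018450
w = 0.003270 m/s

0.003270


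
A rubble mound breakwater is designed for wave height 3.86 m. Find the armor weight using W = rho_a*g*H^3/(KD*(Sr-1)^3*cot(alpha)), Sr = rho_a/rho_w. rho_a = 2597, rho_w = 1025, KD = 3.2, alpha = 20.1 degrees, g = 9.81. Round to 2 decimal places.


Sr = rho_a / rho_w = 2597 / 1025 = 2.533659
(Sr - 1) = 1.533659
(Sr - 1)^3 = 3.607331
cot(20.1) = 1 / tan(20.1) = 1 / 0.365948 = 2.732628
Numerator = 2597 * 9.81 * 3.86^3 = 1465220.1112
Denominator = 3.2 * 3.607331 * 2.732628 = 31.543987
W = 1465220.1112 / 31.543987
W = 46450.06 N

46450.06


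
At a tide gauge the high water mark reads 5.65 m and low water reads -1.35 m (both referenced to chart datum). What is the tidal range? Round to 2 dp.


Tidal range = High water - Low water
Tidal range = 5.65 - (-1.35)
Tidal range = 7.00 m

7.00


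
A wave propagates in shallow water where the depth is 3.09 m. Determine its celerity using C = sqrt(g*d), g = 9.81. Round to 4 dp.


Using the shallow-water approximation:
C = sqrt(g * d) = sqrt(9.81 * 3.09)
C = sqrt(30.3129)
C = 5.5057 m/s

5.5057


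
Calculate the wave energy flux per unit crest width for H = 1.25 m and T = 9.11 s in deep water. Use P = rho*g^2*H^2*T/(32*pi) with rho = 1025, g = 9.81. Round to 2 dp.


P = rho * g^2 * H^2 * T / (32 * pi)
P = 1025 * 9.81^2 * 1.25^2 * 9.11 / (32 * pi)
P = 1025 * 96.2361 * 1.5625 * 9.11 / 100.53096
P = 13966.91 W/m

13966.91


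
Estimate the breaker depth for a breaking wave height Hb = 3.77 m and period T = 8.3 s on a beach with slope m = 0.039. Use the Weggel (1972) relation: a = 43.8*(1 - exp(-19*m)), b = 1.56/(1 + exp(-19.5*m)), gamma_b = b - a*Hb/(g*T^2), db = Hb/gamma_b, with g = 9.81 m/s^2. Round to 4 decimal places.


a = 43.8 * (1 - exp(-19 * m))
exp(-19 * 0.039) = exp(-0.7410) = 0.476637
a = 43.8 * (1 - 0.476637) = 22.923298
b = 1.56 / (1 + exp(-19.5 * m))
exp(-19.5 * 0.039) = exp(-0.7605) = 0.467433
b = 1.56 / (1 + 0.467433) = 1.063081
Hb / (g * T^2) = 3.77 / (9.81 * 8.3^2) = 3.77 / 675.8109 = 0.00557848
gamma_b = b - a * Hb/(g*T^2) = 1.063081 - 22.923298 * 0.00557848 = 0.935204
db = Hb / gamma_b = 3.77 / 0.935204
db = 4.0312 m

4.0312


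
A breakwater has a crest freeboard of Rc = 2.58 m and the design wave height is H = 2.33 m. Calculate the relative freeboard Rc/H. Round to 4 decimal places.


Relative freeboard = Rc / H
= 2.58 / 2.33
= 1.1073

1.1073


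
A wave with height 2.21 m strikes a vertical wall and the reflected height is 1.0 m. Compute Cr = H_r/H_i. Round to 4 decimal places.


Cr = H_r / H_i
Cr = 1.0 / 2.21
Cr = 0.4525

0.4525


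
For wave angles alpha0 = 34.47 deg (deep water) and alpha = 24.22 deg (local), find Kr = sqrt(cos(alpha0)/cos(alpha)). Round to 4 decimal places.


Kr = sqrt(cos(alpha0) / cos(alpha))
cos(34.47) = 0.824423
cos(24.22) = 0.911977
Kr = sqrt(0.824423 / 0.911977)
Kr = sqrt(0.903995)
Kr = 0.9508

0.9508


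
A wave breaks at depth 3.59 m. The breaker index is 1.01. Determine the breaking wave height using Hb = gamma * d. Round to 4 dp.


Hb = gamma * d
Hb = 1.01 * 3.59
Hb = 3.6259 m

3.6259


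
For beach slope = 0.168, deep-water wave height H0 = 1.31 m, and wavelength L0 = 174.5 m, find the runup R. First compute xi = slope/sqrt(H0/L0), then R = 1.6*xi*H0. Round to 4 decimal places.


xi = slope / sqrt(H0/L0)
H0/L0 = 1.31/174.5 = 0.007507
sqrt(0.007507) = 0.086644
xi = 0.168 / 0.086644 = 1.938971
R = 1.6 * xi * H0 = 1.6 * 1.938971 * 1.31
R = 4.0641 m

4.0641


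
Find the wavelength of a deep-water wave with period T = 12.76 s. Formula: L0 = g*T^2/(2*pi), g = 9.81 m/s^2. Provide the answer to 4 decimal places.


L0 = g * T^2 / (2 * pi)
L0 = 9.81 * 12.76^2 / (2 * pi)
L0 = 9.81 * 162.8176 / 6.28319
L0 = 1597.2407 / 6.28319
L0 = 254.2087 m

254.2087


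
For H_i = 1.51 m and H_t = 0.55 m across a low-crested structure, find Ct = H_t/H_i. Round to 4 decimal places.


Ct = H_t / H_i
Ct = 0.55 / 1.51
Ct = 0.3642

0.3642


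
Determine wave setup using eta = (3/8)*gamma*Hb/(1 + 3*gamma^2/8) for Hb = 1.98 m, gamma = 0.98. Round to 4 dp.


eta = (3/8) * gamma * Hb / (1 + 3*gamma^2/8)
Numerator = (3/8) * 0.98 * 1.98 = 0.727650
Denominator = 1 + 3*0.98^2/8 = 1 + 0.360150 = 1.360150
eta = 0.727650 / 1.360150
eta = 0.5350 m

0.5350


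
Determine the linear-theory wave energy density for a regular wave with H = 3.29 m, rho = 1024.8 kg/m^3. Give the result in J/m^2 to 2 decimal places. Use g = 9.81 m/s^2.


E = (1/8) * rho * g * H^2
E = (1/8) * 1024.8 * 9.81 * 3.29^2
E = 0.125 * 1024.8 * 9.81 * 10.8241
E = 13602.22 J/m^2

13602.22


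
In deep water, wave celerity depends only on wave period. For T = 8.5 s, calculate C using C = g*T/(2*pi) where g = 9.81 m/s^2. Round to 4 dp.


We use the deep-water celerity formula:
C = g * T / (2 * pi)
C = 9.81 * 8.5 / (2 * 3.14159...)
C = 83.385000 / 6.283185
C = 13.2711 m/s

13.2711


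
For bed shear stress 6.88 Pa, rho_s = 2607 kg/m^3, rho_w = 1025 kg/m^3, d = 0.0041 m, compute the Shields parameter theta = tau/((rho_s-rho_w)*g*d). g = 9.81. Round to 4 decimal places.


theta = tau / ((rho_s - rho_w) * g * d)
rho_s - rho_w = 2607 - 1025 = 1582
Denominator = 1582 * 9.81 * 0.0041 = 63.629622
theta = 6.88 / 63.629622
theta = 0.1081

0.1081


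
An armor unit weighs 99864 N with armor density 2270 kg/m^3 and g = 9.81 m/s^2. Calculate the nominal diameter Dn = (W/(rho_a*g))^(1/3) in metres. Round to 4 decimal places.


V = W / (rho_a * g)
V = 99864 / (2270 * 9.81)
V = 99864 / 22268.70
V = 4.484501 m^3
Dn = V^(1/3) = 4.484501^(1/3)
Dn = 1.6491 m

1.6491


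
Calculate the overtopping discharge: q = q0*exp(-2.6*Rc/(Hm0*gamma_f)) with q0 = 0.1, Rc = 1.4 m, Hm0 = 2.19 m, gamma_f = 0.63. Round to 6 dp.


q = q0 * exp(-2.6 * Rc / (Hm0 * gamma_f))
Exponent = -2.6 * 1.4 / (2.19 * 0.63)
= -2.6 * 1.4 / 1.3797
= -2.638255
exp(-2.638255) = 0.071486
q = 0.1 * 0.071486
q = 0.007149 m^3/s/m

0.007149


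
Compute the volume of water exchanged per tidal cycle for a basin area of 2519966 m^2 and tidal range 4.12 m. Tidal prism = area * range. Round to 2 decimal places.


Tidal prism = Area * Tidal range
P = 2519966 * 4.12
P = 10382259.92 m^3

10382259.92


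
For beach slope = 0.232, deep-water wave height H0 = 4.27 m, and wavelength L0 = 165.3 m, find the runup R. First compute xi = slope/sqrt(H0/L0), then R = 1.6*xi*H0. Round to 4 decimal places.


xi = slope / sqrt(H0/L0)
H0/L0 = 4.27/165.3 = 0.025832
sqrt(0.025832) = 0.160723
xi = 0.232 / 0.160723 = 1.443479
R = 1.6 * xi * H0 = 1.6 * 1.443479 * 4.27
R = 9.8618 m

9.8618


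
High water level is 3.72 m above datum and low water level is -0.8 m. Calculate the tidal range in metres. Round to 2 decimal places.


Tidal range = High water - Low water
Tidal range = 3.72 - (-0.8)
Tidal range = 4.52 m

4.52


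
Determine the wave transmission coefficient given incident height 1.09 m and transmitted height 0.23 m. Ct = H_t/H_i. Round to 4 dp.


Ct = H_t / H_i
Ct = 0.23 / 1.09
Ct = 0.2110

0.2110


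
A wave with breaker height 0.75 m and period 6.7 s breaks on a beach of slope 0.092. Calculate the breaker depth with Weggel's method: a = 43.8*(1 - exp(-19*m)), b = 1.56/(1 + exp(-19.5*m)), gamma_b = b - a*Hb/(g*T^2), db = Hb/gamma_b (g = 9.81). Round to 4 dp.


a = 43.8 * (1 - exp(-19 * m))
exp(-19 * 0.092) = exp(-1.7480) = 0.174122
a = 43.8 * (1 - 0.174122) = 36.173463
b = 1.56 / (1 + exp(-19.5 * m))
exp(-19.5 * 0.092) = exp(-1.7940) = 0.166294
b = 1.56 / (1 + 0.166294) = 1.337571
Hb / (g * T^2) = 0.75 / (9.81 * 6.7^2) = 0.75 / 440.3709 = 0.00170311
gamma_b = b - a * Hb/(g*T^2) = 1.337571 - 36.173463 * 0.00170311 = 1.275963
db = Hb / gamma_b = 0.75 / 1.275963
db = 0.5878 m

0.5878


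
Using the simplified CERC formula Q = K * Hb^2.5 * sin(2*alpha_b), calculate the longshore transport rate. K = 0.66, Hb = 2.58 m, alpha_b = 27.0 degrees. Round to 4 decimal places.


Q = K * Hb^2.5 * sin(2 * alpha_b)
Hb^2.5 = 2.58^2.5 = 10.691762
sin(2 * 27.0) = sin(54.0) = 0.809017
Q = 0.66 * 10.691762 * 0.809017
Q = 5.7089 m^3/s

5.7089


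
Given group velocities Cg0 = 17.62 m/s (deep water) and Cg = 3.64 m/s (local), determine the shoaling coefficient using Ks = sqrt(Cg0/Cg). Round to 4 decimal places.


Ks = sqrt(Cg0 / Cg)
Ks = sqrt(17.62 / 3.64)
Ks = sqrt(4.8407)
Ks = 2.2001

2.2001


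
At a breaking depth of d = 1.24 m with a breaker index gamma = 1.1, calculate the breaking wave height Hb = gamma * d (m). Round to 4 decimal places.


Hb = gamma * d
Hb = 1.1 * 1.24
Hb = 1.3640 m

1.3640


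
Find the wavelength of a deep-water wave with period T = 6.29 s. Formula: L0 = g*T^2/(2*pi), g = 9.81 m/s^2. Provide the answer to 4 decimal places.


L0 = g * T^2 / (2 * pi)
L0 = 9.81 * 6.29^2 / (2 * pi)
L0 = 9.81 * 39.5641 / 6.28319
L0 = 388.1238 / 6.28319
L0 = 61.7718 m

61.7718


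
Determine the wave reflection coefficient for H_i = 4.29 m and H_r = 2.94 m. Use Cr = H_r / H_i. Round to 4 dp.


Cr = H_r / H_i
Cr = 2.94 / 4.29
Cr = 0.6853

0.6853


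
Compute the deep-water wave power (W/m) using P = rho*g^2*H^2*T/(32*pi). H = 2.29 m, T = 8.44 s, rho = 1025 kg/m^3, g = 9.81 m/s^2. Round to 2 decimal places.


P = rho * g^2 * H^2 * T / (32 * pi)
P = 1025 * 9.81^2 * 2.29^2 * 8.44 / (32 * pi)
P = 1025 * 96.2361 * 5.2441 * 8.44 / 100.53096
P = 43428.56 W/m

43428.56


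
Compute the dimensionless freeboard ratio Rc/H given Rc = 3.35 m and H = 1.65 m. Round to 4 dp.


Relative freeboard = Rc / H
= 3.35 / 1.65
= 2.0303

2.0303


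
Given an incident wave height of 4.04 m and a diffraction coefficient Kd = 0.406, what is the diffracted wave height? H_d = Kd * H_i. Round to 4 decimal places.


H_d = Kd * H_i
H_d = 0.406 * 4.04
H_d = 1.6402 m

1.6402


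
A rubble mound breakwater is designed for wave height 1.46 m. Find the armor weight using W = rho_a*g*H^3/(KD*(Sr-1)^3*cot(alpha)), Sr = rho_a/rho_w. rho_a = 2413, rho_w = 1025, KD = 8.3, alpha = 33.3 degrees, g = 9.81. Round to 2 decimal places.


Sr = rho_a / rho_w = 2413 / 1025 = 2.354146
(Sr - 1) = 1.354146
(Sr - 1)^3 = 2.483115
cot(33.3) = 1 / tan(33.3) = 1 / 0.656877 = 1.522355
Numerator = 2413 * 9.81 * 1.46^3 = 73669.0207
Denominator = 8.3 * 2.483115 * 1.522355 = 31.375503
W = 73669.0207 / 31.375503
W = 2347.98 N

2347.98


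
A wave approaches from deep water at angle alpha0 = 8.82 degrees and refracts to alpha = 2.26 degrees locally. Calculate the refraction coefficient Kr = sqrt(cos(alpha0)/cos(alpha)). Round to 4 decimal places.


Kr = sqrt(cos(alpha0) / cos(alpha))
cos(8.82) = 0.988175
cos(2.26) = 0.999222
Kr = sqrt(0.988175 / 0.999222)
Kr = sqrt(0.988944)
Kr = 0.9945

0.9945


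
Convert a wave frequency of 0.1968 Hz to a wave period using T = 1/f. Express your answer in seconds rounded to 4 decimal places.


T = 1 / f
T = 1 / 0.1968
T = 5.0813 s

5.0813


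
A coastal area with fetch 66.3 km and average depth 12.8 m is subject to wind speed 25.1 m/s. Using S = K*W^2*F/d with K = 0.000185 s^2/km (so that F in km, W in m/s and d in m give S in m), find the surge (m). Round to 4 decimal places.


S = K * W^2 * F / d
W^2 = 25.1^2 = 630.01
S = 0.000185 * 630.01 * 66.3 / 12.8
Numerator = 0.000185 * 630.01 * 66.3 = 7.727388
S = 7.727388 / 12.8 = 0.6037 m

0.6037


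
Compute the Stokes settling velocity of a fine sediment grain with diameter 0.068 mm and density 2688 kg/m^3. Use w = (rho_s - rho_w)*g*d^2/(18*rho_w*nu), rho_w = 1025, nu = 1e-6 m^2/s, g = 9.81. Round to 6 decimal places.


w = (rho_s - rho_w) * g * d^2 / (18 * rho_w * nu)
d = 0.068 mm = 0.000068 m
rho_s - rho_w = 2688 - 1025 = 1663
Numerator = 1663 * 9.81 * (0.000068)^2 = 0.000075436075
Denominator = 18 * 1025 * 1e-6 = 0.018450
w = 0.004089 m/s

0.004089


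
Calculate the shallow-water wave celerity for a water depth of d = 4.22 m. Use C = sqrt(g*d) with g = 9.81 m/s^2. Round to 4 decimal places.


Using the shallow-water approximation:
C = sqrt(g * d) = sqrt(9.81 * 4.22)
C = sqrt(41.3982)
C = 6.4341 m/s

6.4341


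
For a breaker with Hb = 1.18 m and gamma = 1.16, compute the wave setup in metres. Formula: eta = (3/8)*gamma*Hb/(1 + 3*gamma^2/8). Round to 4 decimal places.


eta = (3/8) * gamma * Hb / (1 + 3*gamma^2/8)
Numerator = (3/8) * 1.16 * 1.18 = 0.513300
Denominator = 1 + 3*1.16^2/8 = 1 + 0.504600 = 1.504600
eta = 0.513300 / 1.504600
eta = 0.3412 m

0.3412


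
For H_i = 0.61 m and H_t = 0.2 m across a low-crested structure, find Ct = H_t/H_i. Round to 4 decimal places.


Ct = H_t / H_i
Ct = 0.2 / 0.61
Ct = 0.3279

0.3279


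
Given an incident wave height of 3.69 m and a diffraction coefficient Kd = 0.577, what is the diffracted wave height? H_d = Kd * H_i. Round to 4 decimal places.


H_d = Kd * H_i
H_d = 0.577 * 3.69
H_d = 2.1291 m

2.1291


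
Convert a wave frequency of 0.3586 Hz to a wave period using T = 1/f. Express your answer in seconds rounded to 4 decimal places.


T = 1 / f
T = 1 / 0.3586
T = 2.7886 s

2.7886


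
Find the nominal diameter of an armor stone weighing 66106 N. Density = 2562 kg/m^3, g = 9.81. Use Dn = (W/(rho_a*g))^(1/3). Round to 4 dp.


V = W / (rho_a * g)
V = 66106 / (2562 * 9.81)
V = 66106 / 25133.22
V = 2.630224 m^3
Dn = V^(1/3) = 2.630224^(1/3)
Dn = 1.3804 m

1.3804


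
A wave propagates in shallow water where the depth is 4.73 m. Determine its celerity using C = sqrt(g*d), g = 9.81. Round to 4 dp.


Using the shallow-water approximation:
C = sqrt(g * d) = sqrt(9.81 * 4.73)
C = sqrt(46.4013)
C = 6.8118 m/s

6.8118


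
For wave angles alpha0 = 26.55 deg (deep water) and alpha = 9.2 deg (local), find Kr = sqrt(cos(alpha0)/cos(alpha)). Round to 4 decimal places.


Kr = sqrt(cos(alpha0) / cos(alpha))
cos(26.55) = 0.894545
cos(9.2) = 0.987136
Kr = sqrt(0.894545 / 0.987136)
Kr = sqrt(0.906202)
Kr = 0.9519

0.9519


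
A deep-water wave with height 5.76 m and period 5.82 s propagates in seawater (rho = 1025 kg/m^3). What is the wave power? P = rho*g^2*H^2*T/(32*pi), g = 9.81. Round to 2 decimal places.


P = rho * g^2 * H^2 * T / (32 * pi)
P = 1025 * 9.81^2 * 5.76^2 * 5.82 / (32 * pi)
P = 1025 * 96.2361 * 33.1776 * 5.82 / 100.53096
P = 189465.43 W/m

189465.43


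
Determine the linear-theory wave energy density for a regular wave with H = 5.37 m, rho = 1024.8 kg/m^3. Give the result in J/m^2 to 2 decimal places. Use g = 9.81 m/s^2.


E = (1/8) * rho * g * H^2
E = (1/8) * 1024.8 * 9.81 * 5.37^2
E = 0.125 * 1024.8 * 9.81 * 28.8369
E = 36238.21 J/m^2

36238.21


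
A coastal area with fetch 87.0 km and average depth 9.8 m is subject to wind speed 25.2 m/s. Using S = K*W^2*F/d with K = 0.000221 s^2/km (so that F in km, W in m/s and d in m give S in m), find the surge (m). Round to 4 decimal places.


S = K * W^2 * F / d
W^2 = 25.2^2 = 635.04
S = 0.000221 * 635.04 * 87.0 / 9.8
Numerator = 0.000221 * 635.04 * 87.0 = 12.209914
S = 12.209914 / 9.8 = 1.2459 m

1.2459


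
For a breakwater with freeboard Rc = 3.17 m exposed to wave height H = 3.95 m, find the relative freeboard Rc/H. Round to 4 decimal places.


Relative freeboard = Rc / H
= 3.17 / 3.95
= 0.8025

0.8025


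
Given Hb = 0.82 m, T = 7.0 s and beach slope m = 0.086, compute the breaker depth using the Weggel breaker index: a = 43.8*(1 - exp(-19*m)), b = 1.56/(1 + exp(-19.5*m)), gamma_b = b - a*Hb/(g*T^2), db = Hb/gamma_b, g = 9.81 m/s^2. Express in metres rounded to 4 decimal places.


a = 43.8 * (1 - exp(-19 * m))
exp(-19 * 0.086) = exp(-1.6340) = 0.195147
a = 43.8 * (1 - 0.195147) = 35.252543
b = 1.56 / (1 + exp(-19.5 * m))
exp(-19.5 * 0.086) = exp(-1.6770) = 0.186934
b = 1.56 / (1 + 0.186934) = 1.314311
Hb / (g * T^2) = 0.82 / (9.81 * 7.0^2) = 0.82 / 480.6900 = 0.00170588
gamma_b = b - a * Hb/(g*T^2) = 1.314311 - 35.252543 * 0.00170588 = 1.254174
db = Hb / gamma_b = 0.82 / 1.254174
db = 0.6538 m

0.6538


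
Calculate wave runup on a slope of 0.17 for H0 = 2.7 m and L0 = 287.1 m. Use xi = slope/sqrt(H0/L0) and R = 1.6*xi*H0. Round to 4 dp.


xi = slope / sqrt(H0/L0)
H0/L0 = 2.7/287.1 = 0.009404
sqrt(0.009404) = 0.096976
xi = 0.17 / 0.096976 = 1.753007
R = 1.6 * xi * H0 = 1.6 * 1.753007 * 2.7
R = 7.5730 m

7.5730


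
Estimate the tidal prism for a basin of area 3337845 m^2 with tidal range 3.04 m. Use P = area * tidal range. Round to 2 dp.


Tidal prism = Area * Tidal range
P = 3337845 * 3.04
P = 10147048.80 m^3

10147048.80


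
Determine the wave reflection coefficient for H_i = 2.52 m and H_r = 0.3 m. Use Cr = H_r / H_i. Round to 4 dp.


Cr = H_r / H_i
Cr = 0.3 / 2.52
Cr = 0.1190

0.1190


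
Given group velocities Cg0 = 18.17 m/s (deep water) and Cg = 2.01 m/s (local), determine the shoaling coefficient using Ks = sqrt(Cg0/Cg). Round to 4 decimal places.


Ks = sqrt(Cg0 / Cg)
Ks = sqrt(18.17 / 2.01)
Ks = sqrt(9.0398)
Ks = 3.0066

3.0066


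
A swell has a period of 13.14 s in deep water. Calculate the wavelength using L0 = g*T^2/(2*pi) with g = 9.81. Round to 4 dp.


L0 = g * T^2 / (2 * pi)
L0 = 9.81 * 13.14^2 / (2 * pi)
L0 = 9.81 * 172.6596 / 6.28319
L0 = 1693.7907 / 6.28319
L0 = 269.5752 m

269.5752


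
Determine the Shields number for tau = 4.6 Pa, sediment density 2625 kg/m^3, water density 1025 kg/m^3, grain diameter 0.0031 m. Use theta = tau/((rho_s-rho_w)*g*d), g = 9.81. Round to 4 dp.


theta = tau / ((rho_s - rho_w) * g * d)
rho_s - rho_w = 2625 - 1025 = 1600
Denominator = 1600 * 9.81 * 0.0031 = 48.657600
theta = 4.6 / 48.657600
theta = 0.0945

0.0945


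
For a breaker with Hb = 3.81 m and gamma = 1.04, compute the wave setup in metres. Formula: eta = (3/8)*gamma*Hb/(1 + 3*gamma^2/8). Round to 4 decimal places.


eta = (3/8) * gamma * Hb / (1 + 3*gamma^2/8)
Numerator = (3/8) * 1.04 * 3.81 = 1.485900
Denominator = 1 + 3*1.04^2/8 = 1 + 0.405600 = 1.405600
eta = 1.485900 / 1.405600
eta = 1.0571 m

1.0571


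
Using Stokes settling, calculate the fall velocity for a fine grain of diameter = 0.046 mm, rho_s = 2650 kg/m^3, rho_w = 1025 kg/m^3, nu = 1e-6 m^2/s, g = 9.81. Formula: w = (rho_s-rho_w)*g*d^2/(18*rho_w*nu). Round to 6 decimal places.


w = (rho_s - rho_w) * g * d^2 / (18 * rho_w * nu)
d = 0.046 mm = 0.000046 m
rho_s - rho_w = 2650 - 1025 = 1625
Numerator = 1625 * 9.81 * (0.000046)^2 = 0.000033731685
Denominator = 18 * 1025 * 1e-6 = 0.018450
w = 0.001828 m/s

0.001828


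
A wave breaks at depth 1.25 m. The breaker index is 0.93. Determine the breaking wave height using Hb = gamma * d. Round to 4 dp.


Hb = gamma * d
Hb = 0.93 * 1.25
Hb = 1.1625 m

1.1625


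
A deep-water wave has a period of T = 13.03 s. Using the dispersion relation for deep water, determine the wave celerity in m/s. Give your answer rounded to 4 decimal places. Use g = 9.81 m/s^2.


We use the deep-water celerity formula:
C = g * T / (2 * pi)
C = 9.81 * 13.03 / (2 * 3.14159...)
C = 127.824300 / 6.283185
C = 20.3439 m/s

20.3439


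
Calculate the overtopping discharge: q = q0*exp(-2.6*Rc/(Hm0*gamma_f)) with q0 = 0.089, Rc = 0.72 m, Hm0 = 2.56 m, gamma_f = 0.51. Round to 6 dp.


q = q0 * exp(-2.6 * Rc / (Hm0 * gamma_f))
Exponent = -2.6 * 0.72 / (2.56 * 0.51)
= -2.6 * 0.72 / 1.3056
= -1.433824
exp(-1.433824) = 0.238396
q = 0.089 * 0.238396
q = 0.021217 m^3/s/m

0.021217


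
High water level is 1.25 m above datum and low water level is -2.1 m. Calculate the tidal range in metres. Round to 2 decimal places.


Tidal range = High water - Low water
Tidal range = 1.25 - (-2.1)
Tidal range = 3.35 m

3.35


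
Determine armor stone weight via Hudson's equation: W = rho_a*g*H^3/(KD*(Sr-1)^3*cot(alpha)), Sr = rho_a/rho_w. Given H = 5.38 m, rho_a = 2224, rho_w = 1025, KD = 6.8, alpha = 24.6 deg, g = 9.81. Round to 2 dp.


Sr = rho_a / rho_w = 2224 / 1025 = 2.169756
(Sr - 1) = 1.169756
(Sr - 1)^3 = 1.600612
cot(24.6) = 1 / tan(24.6) = 1 / 0.457836 = 2.184189
Numerator = 2224 * 9.81 * 5.38^3 = 3397430.7816
Denominator = 6.8 * 1.600612 * 2.184189 = 23.773064
W = 3397430.7816 / 23.773064
W = 142910.93 N

142910.93


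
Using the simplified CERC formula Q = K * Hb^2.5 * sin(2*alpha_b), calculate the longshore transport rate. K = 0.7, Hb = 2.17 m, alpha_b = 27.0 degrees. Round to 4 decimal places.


Q = K * Hb^2.5 * sin(2 * alpha_b)
Hb^2.5 = 2.17^2.5 = 6.936643
sin(2 * 27.0) = sin(54.0) = 0.809017
Q = 0.7 * 6.936643 * 0.809017
Q = 3.9283 m^3/s

3.9283


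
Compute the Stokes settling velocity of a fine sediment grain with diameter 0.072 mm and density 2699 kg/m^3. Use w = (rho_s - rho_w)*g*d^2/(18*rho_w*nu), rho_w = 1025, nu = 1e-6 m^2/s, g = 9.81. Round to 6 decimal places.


w = (rho_s - rho_w) * g * d^2 / (18 * rho_w * nu)
d = 0.072 mm = 0.000072 m
rho_s - rho_w = 2699 - 1025 = 1674
Numerator = 1674 * 9.81 * (0.000072)^2 = 0.000085131337
Denominator = 18 * 1025 * 1e-6 = 0.018450
w = 0.004614 m/s

0.004614


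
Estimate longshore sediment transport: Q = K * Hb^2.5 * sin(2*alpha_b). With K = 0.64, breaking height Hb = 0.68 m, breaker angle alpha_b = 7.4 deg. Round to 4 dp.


Q = K * Hb^2.5 * sin(2 * alpha_b)
Hb^2.5 = 0.68^2.5 = 0.381305
sin(2 * 7.4) = sin(14.8) = 0.255446
Q = 0.64 * 0.381305 * 0.255446
Q = 0.0623 m^3/s

0.0623


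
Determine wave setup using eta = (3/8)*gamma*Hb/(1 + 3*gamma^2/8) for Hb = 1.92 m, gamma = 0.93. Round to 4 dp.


eta = (3/8) * gamma * Hb / (1 + 3*gamma^2/8)
Numerator = (3/8) * 0.93 * 1.92 = 0.669600
Denominator = 1 + 3*0.93^2/8 = 1 + 0.324338 = 1.324338
eta = 0.669600 / 1.324338
eta = 0.5056 m

0.5056


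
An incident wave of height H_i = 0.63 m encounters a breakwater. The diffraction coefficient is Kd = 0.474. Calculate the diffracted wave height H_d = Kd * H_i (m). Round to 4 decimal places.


H_d = Kd * H_i
H_d = 0.474 * 0.63
H_d = 0.2986 m

0.2986


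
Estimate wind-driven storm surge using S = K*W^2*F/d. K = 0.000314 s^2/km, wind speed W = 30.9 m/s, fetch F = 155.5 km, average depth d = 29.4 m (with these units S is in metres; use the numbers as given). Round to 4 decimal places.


S = K * W^2 * F / d
W^2 = 30.9^2 = 954.81
S = 0.000314 * 954.81 * 155.5 / 29.4
Numerator = 0.000314 * 954.81 * 155.5 = 46.620508
S = 46.620508 / 29.4 = 1.5857 m

1.5857


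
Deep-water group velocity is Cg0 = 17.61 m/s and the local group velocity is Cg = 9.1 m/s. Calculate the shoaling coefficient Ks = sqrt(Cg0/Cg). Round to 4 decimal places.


Ks = sqrt(Cg0 / Cg)
Ks = sqrt(17.61 / 9.1)
Ks = sqrt(1.9352)
Ks = 1.3911

1.3911


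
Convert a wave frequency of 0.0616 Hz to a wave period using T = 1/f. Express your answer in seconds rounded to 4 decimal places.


T = 1 / f
T = 1 / 0.0616
T = 16.2338 s

16.2338


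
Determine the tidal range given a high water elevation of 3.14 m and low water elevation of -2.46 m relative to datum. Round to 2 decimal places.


Tidal range = High water - Low water
Tidal range = 3.14 - (-2.46)
Tidal range = 5.60 m

5.60


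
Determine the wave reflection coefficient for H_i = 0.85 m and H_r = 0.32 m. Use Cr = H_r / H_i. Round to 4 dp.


Cr = H_r / H_i
Cr = 0.32 / 0.85
Cr = 0.3765

0.3765


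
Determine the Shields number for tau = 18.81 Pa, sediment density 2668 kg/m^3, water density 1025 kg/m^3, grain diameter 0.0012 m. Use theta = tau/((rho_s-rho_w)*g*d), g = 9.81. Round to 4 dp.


theta = tau / ((rho_s - rho_w) * g * d)
rho_s - rho_w = 2668 - 1025 = 1643
Denominator = 1643 * 9.81 * 0.0012 = 19.341396
theta = 18.81 / 19.341396
theta = 0.9725

0.9725


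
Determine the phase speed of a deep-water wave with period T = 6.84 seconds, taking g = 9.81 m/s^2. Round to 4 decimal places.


We use the deep-water celerity formula:
C = g * T / (2 * pi)
C = 9.81 * 6.84 / (2 * 3.14159...)
C = 67.100400 / 6.283185
C = 10.6794 m/s

10.6794


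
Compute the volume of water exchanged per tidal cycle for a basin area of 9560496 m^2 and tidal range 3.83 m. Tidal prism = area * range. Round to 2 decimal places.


Tidal prism = Area * Tidal range
P = 9560496 * 3.83
P = 36616699.68 m^3

36616699.68


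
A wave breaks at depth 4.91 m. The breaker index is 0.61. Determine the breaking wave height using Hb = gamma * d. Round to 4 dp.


Hb = gamma * d
Hb = 0.61 * 4.91
Hb = 2.9951 m

2.9951


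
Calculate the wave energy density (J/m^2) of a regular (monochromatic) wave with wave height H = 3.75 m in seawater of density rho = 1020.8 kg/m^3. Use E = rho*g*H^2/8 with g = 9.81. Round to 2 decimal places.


E = (1/8) * rho * g * H^2
E = (1/8) * 1020.8 * 9.81 * 3.75^2
E = 0.125 * 1020.8 * 9.81 * 14.0625
E = 17602.82 J/m^2

17602.82


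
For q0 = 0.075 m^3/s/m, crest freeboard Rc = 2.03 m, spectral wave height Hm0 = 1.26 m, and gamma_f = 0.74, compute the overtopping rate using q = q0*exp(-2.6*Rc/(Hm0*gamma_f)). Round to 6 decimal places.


q = q0 * exp(-2.6 * Rc / (Hm0 * gamma_f))
Exponent = -2.6 * 2.03 / (1.26 * 0.74)
= -2.6 * 2.03 / 0.9324
= -5.660661
exp(-5.660661) = 0.003480
q = 0.075 * 0.003480
q = 0.000261 m^3/s/m

0.000261


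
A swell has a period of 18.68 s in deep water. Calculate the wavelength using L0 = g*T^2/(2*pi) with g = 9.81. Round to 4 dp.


L0 = g * T^2 / (2 * pi)
L0 = 9.81 * 18.68^2 / (2 * pi)
L0 = 9.81 * 348.9424 / 6.28319
L0 = 3423.1249 / 6.28319
L0 = 544.8073 m

544.8073


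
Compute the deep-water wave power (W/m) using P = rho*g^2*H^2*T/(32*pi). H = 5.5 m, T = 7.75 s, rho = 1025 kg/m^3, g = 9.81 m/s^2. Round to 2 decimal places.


P = rho * g^2 * H^2 * T / (32 * pi)
P = 1025 * 9.81^2 * 5.5^2 * 7.75 / (32 * pi)
P = 1025 * 96.2361 * 30.2500 * 7.75 / 100.53096
P = 230032.45 W/m

230032.45


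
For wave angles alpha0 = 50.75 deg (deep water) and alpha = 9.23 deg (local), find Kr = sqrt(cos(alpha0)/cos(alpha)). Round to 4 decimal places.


Kr = sqrt(cos(alpha0) / cos(alpha))
cos(50.75) = 0.632705
cos(9.23) = 0.987052
Kr = sqrt(0.632705 / 0.987052)
Kr = sqrt(0.641005)
Kr = 0.8006

0.8006


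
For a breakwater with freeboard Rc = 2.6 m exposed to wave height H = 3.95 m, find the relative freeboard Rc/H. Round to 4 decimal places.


Relative freeboard = Rc / H
= 2.6 / 3.95
= 0.6582

0.6582


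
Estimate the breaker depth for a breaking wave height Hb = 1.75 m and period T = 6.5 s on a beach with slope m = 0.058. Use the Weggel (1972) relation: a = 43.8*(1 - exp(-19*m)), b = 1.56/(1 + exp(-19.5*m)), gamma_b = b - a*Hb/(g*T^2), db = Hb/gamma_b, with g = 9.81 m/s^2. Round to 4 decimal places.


a = 43.8 * (1 - exp(-19 * m))
exp(-19 * 0.058) = exp(-1.1020) = 0.332206
a = 43.8 * (1 - 0.332206) = 29.249377
b = 1.56 / (1 + exp(-19.5 * m))
exp(-19.5 * 0.058) = exp(-1.1310) = 0.322710
b = 1.56 / (1 + 0.322710) = 1.179397
Hb / (g * T^2) = 1.75 / (9.81 * 6.5^2) = 1.75 / 414.4725 = 0.00422223
gamma_b = b - a * Hb/(g*T^2) = 1.179397 - 29.249377 * 0.00422223 = 1.055899
db = Hb / gamma_b = 1.75 / 1.055899
db = 1.6574 m

1.6574


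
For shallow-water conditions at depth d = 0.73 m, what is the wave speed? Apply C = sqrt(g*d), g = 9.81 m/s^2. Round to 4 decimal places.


Using the shallow-water approximation:
C = sqrt(g * d) = sqrt(9.81 * 0.73)
C = sqrt(7.1613)
C = 2.6761 m/s

2.6761


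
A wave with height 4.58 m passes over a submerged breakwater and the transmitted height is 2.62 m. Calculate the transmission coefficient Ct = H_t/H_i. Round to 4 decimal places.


Ct = H_t / H_i
Ct = 2.62 / 4.58
Ct = 0.5721

0.5721


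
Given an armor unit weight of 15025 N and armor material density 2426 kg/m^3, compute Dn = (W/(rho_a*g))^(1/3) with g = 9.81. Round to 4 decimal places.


V = W / (rho_a * g)
V = 15025 / (2426 * 9.81)
V = 15025 / 23799.06
V = 0.631327 m^3
Dn = V^(1/3) = 0.631327^(1/3)
Dn = 0.8579 m

0.8579


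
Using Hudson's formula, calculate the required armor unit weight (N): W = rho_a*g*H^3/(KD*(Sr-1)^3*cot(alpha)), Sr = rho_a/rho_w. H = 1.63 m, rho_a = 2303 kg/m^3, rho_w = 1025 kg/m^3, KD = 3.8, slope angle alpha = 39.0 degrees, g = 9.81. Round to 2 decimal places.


Sr = rho_a / rho_w = 2303 / 1025 = 2.246829
(Sr - 1) = 1.246829
(Sr - 1)^3 = 1.938300
cot(39.0) = 1 / tan(39.0) = 1 / 0.809784 = 1.234897
Numerator = 2303 * 9.81 * 1.63^3 = 97842.0984
Denominator = 3.8 * 1.938300 * 1.234897 = 9.095684
W = 97842.0984 / 9.095684
W = 10756.98 N

10756.98


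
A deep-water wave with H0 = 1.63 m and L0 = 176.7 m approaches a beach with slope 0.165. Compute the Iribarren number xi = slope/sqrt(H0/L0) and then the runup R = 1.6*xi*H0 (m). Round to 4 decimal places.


xi = slope / sqrt(H0/L0)
H0/L0 = 1.63/176.7 = 0.009225
sqrt(0.009225) = 0.096045
xi = 0.165 / 0.096045 = 1.717942
R = 1.6 * xi * H0 = 1.6 * 1.717942 * 1.63
R = 4.4804 m

4.4804
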